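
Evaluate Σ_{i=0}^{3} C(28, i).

1 + 28 + 378 + 3276 = 3683.

3683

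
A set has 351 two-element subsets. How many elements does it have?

27

n(n−1)/2 = 351 ⇒ n(n−1) = 702. Since 27·26 = 702, n = 27.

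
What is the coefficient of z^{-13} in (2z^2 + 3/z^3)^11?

11547360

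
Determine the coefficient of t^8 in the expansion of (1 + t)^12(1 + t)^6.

Coefficient of t^8 = Σ_{j} C(12,j)·C(6,8-j) for j from 2 to 8.
= 66 + 1320 + 7425 + 15840 + 13860 + 4752 + 495 = 43758.

43758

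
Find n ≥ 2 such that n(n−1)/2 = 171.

n(n−1)/2 = 171 ⇒ n(n−1) = 342. Since 19·18 = 342, n = 19.

19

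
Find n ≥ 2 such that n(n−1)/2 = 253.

n(n−1)/2 = 253 ⇒ n(n−1) = 506. Since 23·22 = 506, n = 23.

23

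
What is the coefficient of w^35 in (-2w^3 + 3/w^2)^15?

General term: C(15,j)·(-2w^3)^j·(3/w^2)^(15-j), with w-exponent 3j − 2(15−j) = 5j − 30.
Set 5j − 30 = 35: j = 13.
C(15,13) = 105; (-2)^13 = -8192; 3^2 = 9.
Coefficient = 105 · (-8192) · 9 = -7741440.

-7741440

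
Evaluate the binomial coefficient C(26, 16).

5311735

C(26,16) = C(26,10) by symmetry.
C(26,10) = (26·25·24·23·22·21·20·19·18·17) / 10! = 19275223968000 / 3628800 = 5311735.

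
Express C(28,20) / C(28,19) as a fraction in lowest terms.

9/20

C(n,k+1)/C(n,k) = (n−k)/(k+1) = (28−19)/(19+1) = 9/20.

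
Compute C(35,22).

1476337800

C(35,22) = C(35,13) by symmetry.
C(35,13) = (35·34·33·32·31·30·29·28·27·26·25·24·23) / 13! = 9193186188426240000 / 6227020800 = 1476337800.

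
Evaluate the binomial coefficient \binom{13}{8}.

1287

C(13,8) = C(13,5) by symmetry.
C(13,5) = (13·12·11·10·9) / 5! = 154440 / 120 = 1287.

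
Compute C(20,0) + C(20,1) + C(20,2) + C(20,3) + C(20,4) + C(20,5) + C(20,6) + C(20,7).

137980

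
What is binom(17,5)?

C(17,5) = (17·16·15·14·13) / 5! = 742560 / 120 = 6188.

6188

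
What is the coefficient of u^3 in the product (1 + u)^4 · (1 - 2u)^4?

20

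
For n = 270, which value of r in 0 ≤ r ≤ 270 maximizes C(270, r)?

C(270,r) is maximized at r = 270/2 = 135.

135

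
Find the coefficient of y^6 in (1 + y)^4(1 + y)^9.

1716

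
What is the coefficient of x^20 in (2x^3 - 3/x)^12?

10264320

General term: C(12,j)·(2x^3)^j·(-3/x)^(12-j), with x-exponent 3j − 1(12−j) = 4j − 12.
Set 4j − 12 = 20: j = 8.
C(12,8) = 495; 2^8 = 256; (-3)^4 = 81.
Coefficient = 495 · 256 · 81 = 10264320.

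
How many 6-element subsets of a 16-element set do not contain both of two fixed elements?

7007

All 6-subsets: C(16,6) = 8008. Those containing both fixed elements: C(14,4) = 1001.
8008 − 1001 = 7007.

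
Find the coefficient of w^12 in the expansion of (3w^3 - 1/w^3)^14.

-39405366

General term: C(14,j)·(3w^3)^j·(-1/w^3)^(14-j), with w-exponent 3j − 3(14−j) = 6j − 42.
Set 6j − 42 = 12: j = 9.
C(14,9) = 2002; 3^9 = 19683; (-1)^5 = -1.
Coefficient = 2002 · 19683 · (-1) = -39405366.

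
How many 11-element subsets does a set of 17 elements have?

12376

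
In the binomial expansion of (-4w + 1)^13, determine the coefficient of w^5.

-1317888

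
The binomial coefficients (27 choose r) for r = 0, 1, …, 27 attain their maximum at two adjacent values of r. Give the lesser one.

13

For odd n = 27, C(27,r) peaks at r = (n−1)/2 and (n+1)/2; the lesser is 13.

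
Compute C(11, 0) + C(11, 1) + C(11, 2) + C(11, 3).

1 + 11 + 55 + 165 = 232.

232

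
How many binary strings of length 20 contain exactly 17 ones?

1140

Choose the 17 positions: C(20,17) = 1140.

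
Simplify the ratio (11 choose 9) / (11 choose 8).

C(n,k+1)/C(n,k) = (n−k)/(k+1) = (11−8)/(8+1) = 3/9 = 1/3.

1/3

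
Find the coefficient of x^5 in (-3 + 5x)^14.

-123141768750

The general term is C(14,j)·(-3)^j·(5x)^(14-j); the x^5 term has j = 9.
C(14,9) = 2002.
Coefficient = C(14,9) · (-3)^9 · 5^5 = 2002 · (-19683) · 3125 = -123141768750.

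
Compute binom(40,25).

40225345056

C(40,25) = C(40,15) by symmetry.
C(40,15) = (40·39·38·37·36·35·34·33·32·31·30·29·28·27·26) / 15! = 52601652673686724608000 / 1307674368000 = 40225345056.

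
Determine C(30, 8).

C(30,8) = (30·29·28·27·26·25·24·23) / 8! = 235989936000 / 40320 = 5852925.

5852925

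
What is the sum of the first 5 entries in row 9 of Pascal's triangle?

1 + 9 + 36 + 84 + 126 = 256.

256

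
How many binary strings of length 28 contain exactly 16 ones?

30421755

Choose the 16 positions: C(28,16) = 30421755.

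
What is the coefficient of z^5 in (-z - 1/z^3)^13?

-78

General term: C(13,j)·(-z)^j·(-1/z^3)^(13-j), with z-exponent 1j − 3(13−j) = 4j − 39.
Set 4j − 39 = 5: j = 11.
C(13,11) = 78; (-1)^11 = -1; (-1)^2 = 1.
Coefficient = 78 · (-1) · 1 = -78.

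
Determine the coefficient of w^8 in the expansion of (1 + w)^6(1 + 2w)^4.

456

Coefficient of w^8 = Σ_{j} C(6,j)·1^j·C(4,8-j)·2^(8-j) for j from 4 to 6.
= 240 + 192 + 24 = 456.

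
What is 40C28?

5586853480

C(40,28) = C(40,12) by symmetry.
C(40,12) = (40·39·38·37·36·35·34·33·32·31·30·29) / 12! = 2676111755885568000 / 479001600 = 5586853480.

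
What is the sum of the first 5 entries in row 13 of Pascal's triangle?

1 + 13 + 78 + 286 + 715 = 1093.

1093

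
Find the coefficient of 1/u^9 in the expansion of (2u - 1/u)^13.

-312

General term: C(13,j)·(2u)^j·(-1/u)^(13-j), with u-exponent 1j − 1(13−j) = 2j − 13.
Set 2j − 13 = -9: j = 2.
C(13,2) = 78; 2^2 = 4; (-1)^11 = -1.
Coefficient = 78 · 4 · (-1) = -312.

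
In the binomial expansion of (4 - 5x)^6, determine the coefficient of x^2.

The general term is C(6,j)·(4)^j·(-5x)^(6-j); the x^2 term has j = 4.
C(6,4) = 15.
Coefficient = C(6,4) · 4^4 · (-5)^2 = 15 · 256 · 25 = 96000.

96000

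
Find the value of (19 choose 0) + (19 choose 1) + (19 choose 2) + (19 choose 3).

1160

1 + 19 + 171 + 969 = 1160.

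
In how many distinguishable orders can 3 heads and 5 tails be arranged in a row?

56

Choose positions for the heads: C(8,3) = 56.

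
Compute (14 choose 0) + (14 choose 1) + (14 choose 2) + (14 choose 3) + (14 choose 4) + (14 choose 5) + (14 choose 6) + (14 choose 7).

1 + 14 + 91 + 364 + 1001 + 2002 + 3003 + 3432 = 9908.

9908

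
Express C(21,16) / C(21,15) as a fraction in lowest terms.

3/8

C(n,k+1)/C(n,k) = (n−k)/(k+1) = (21−15)/(15+1) = 6/16 = 3/8.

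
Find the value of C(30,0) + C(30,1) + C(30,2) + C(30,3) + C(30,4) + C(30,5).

1 + 30 + 435 + 4060 + 27405 + 142506 = 174437.

174437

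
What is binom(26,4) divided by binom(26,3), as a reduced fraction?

C(n,k+1)/C(n,k) = (n−k)/(k+1) = (26−3)/(3+1) = 23/4.

23/4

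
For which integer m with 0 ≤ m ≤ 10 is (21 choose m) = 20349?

C(21,m) increases on 0 ≤ m ≤ 10. C(21,4) = 5985 and C(21,5) = 20349, so m = 5.

5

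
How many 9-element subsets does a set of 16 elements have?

11440

C(16,9) = C(16,7) by symmetry.
C(16,7) = (16·15·14·13·12·11·10) / 7! = 57657600 / 5040 = 11440.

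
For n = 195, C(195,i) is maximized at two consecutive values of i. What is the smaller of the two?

For odd n = 195, C(195,i) peaks at i = (n−1)/2 and (n+1)/2; the smaller is 97.

97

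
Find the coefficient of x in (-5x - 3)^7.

The general term is C(7,j)·(-5x)^j·(-3)^(7-j); the x^1 term has j = 1.
C(7,1) = 7.
Coefficient = C(7,1) · (-5)^1 · (-3)^6 = 7 · (-5) · 729 = -25515.

-25515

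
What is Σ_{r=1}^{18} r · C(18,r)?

2359296

Since r·C(18,r) = 18·C(17,r−1), the sum is 18·2^17 = 18·131072 = 2359296.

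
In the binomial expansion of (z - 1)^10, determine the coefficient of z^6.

210

The general term is C(10,j)·(z)^j·(-1)^(10-j); the z^6 term has j = 6.
C(10,6) = 210.
Coefficient = C(10,6) = 210.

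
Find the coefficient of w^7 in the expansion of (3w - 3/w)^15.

19586258055

General term: C(15,j)·(3w)^j·(-3/w)^(15-j), with w-exponent 1j − 1(15−j) = 2j − 15.
Set 2j − 15 = 7: j = 11.
C(15,11) = 1365; 3^11 = 177147; (-3)^4 = 81.
Coefficient = 1365 · 177147 · 81 = 19586258055.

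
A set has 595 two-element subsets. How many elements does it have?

n(n−1)/2 = 595 ⇒ n(n−1) = 1190. Since 35·34 = 1190, n = 35.

35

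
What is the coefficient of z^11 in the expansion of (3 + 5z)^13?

The general term is C(13,j)·(3)^j·(5z)^(13-j); the z^11 term has j = 2.
C(13,2) = 78.
Coefficient = C(13,2) · 3^2 · 5^11 = 78 · 9 · 48828125 = 34277343750.

34277343750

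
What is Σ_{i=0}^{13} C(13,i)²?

Σ C(13,i)² is the coefficient of x^13 in (1+x)^13(1+x)^13 = (1+x)^26, i.e. C(26,13) = 10400600.

10400600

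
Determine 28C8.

C(28,8) = (28·27·26·25·24·23·22·21) / 8! = 125318793600 / 40320 = 3108105.

3108105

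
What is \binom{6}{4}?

C(6,4) = C(6,2) by symmetry.
C(6,2) = (6·5) / 2! = 30 / 2 = 15.

15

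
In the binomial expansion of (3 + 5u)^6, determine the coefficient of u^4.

The general term is C(6,j)·(3)^j·(5u)^(6-j); the u^4 term has j = 2.
C(6,2) = 15.
Coefficient = C(6,2) · 3^2 · 5^4 = 15 · 9 · 625 = 84375.

84375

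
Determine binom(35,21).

C(35,21) = C(35,14) by symmetry.
C(35,14) = (35·34·33·32·31·30·29·28·27·26·25·24·23·22) / 14! = 202250096145377280000 / 87178291200 = 2319959400.

2319959400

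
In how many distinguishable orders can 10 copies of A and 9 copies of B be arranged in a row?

92378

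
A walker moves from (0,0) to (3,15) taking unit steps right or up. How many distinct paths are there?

Each path is a sequence of 18 steps with 3 rights: C(18,3) = 816.

816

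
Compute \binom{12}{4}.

495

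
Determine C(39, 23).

37711260990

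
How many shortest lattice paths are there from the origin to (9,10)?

92378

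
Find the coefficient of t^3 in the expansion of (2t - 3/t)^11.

3421440

General term: C(11,j)·(2t)^j·(-3/t)^(11-j), with t-exponent 1j − 1(11−j) = 2j − 11.
Set 2j − 11 = 3: j = 7.
C(11,7) = 330; 2^7 = 128; (-3)^4 = 81.
Coefficient = 330 · 128 · 81 = 3421440.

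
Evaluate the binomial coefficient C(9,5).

126

C(9,5) = C(9,4) by symmetry.
C(9,4) = (9·8·7·6) / 4! = 3024 / 24 = 126.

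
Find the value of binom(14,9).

2002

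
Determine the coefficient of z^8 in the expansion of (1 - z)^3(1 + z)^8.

5

Coefficient of z^8 = Σ_{j} C(3,j)·(-1)^j·C(8,8-j)·1^(8-j) for j from 0 to 3.
= 1 + (-24) + 84 + (-56) = 5.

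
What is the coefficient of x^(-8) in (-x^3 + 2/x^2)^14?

1025024

General term: C(14,j)·(-x^3)^j·(2/x^2)^(14-j), with x-exponent 3j − 2(14−j) = 5j − 28.
Set 5j − 28 = -8: j = 4.
C(14,4) = 1001; (-1)^4 = 1; 2^10 = 1024.
Coefficient = 1001 · 1 · 1024 = 1025024.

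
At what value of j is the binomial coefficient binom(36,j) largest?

18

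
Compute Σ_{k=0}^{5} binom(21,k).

27896

1 + 21 + 210 + 1330 + 5985 + 20349 = 27896.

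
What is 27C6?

296010

C(27,6) = (27·26·25·24·23·22) / 6! = 213127200 / 720 = 296010.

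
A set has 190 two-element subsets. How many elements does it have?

n(n−1)/2 = 190 ⇒ n(n−1) = 380. Since 20·19 = 380, n = 20.

20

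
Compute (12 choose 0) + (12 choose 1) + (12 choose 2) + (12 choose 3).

1 + 12 + 66 + 220 = 299.

299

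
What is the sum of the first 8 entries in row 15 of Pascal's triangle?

16384

1 + 15 + 105 + 455 + 1365 + 3003 + 5005 + 6435 = 16384.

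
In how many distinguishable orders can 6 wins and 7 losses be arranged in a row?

1716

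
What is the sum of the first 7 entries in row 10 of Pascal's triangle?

848

1 + 10 + 45 + 120 + 210 + 252 + 210 = 848.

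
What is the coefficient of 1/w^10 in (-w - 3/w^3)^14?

2189187

General term: C(14,j)·(-w)^j·(-3/w^3)^(14-j), with w-exponent 1j − 3(14−j) = 4j − 42.
Set 4j − 42 = -10: j = 8.
C(14,8) = 3003; (-1)^8 = 1; (-3)^6 = 729.
Coefficient = 3003 · 1 · 729 = 2189187.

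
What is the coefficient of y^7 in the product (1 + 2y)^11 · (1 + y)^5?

397540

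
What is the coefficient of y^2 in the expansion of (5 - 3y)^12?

5800781250

The general term is C(12,j)·(5)^j·(-3y)^(12-j); the y^2 term has j = 10.
C(12,10) = 66.
Coefficient = C(12,10) · 5^10 · (-3)^2 = 66 · 9765625 · 9 = 5800781250.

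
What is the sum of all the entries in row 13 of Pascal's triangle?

Setting x = 1 in (1+x)^13 gives Σ C(13,k) = 2^13 = 8192.

8192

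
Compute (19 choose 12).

50388

C(19,12) = C(19,7) by symmetry.
C(19,7) = (19·18·17·16·15·14·13) / 7! = 253955520 / 5040 = 50388.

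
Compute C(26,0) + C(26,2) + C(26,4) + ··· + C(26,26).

33554432

Half of (1+1)^26 + (1−1)^26 gives the even-index sum: 2^25 = 33554432.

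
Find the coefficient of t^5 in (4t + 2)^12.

103809024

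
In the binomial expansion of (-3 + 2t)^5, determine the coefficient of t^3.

The general term is C(5,j)·(-3)^j·(2t)^(5-j); the t^3 term has j = 2.
C(5,2) = 10.
Coefficient = C(5,2) · (-3)^2 · 2^3 = 10 · 9 · 8 = 720.

720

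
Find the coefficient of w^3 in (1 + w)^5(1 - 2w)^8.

Coefficient of w^3 = Σ_{j} C(5,j)·1^j·C(8,3-j)·(-2)^(3-j) for j from 0 to 3.
= (-448) + 560 + (-160) + 10 = -38.

-38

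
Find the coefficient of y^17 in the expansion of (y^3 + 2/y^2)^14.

64064

General term: C(14,j)·(y^3)^j·(2/y^2)^(14-j), with y-exponent 3j − 2(14−j) = 5j − 28.
Set 5j − 28 = 17: j = 9.
C(14,9) = 2002; 1^9 = 1; 2^5 = 32.
Coefficient = 2002 · 1 · 32 = 64064.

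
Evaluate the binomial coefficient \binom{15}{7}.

6435

C(15,7) = (15·14·13·12·11·10·9) / 7! = 32432400 / 5040 = 6435.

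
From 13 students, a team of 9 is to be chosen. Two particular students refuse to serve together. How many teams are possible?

385

All 9-subsets: C(13,9) = 715. Those containing both fixed elements: C(11,7) = 330.
715 − 330 = 385.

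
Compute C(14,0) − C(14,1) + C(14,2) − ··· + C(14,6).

The partial alternating sum Σ_{k=0}^{6} (−1)^k C(14,k) = (−1)^6 C(13,6) = 1716.

1716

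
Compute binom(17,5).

C(17,5) = (17·16·15·14·13) / 5! = 742560 / 120 = 6188.

6188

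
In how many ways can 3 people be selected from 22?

1540

This is C(22,3) = 1540.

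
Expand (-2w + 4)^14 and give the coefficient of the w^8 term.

3148873728

The general term is C(14,j)·(-2w)^j·(4)^(14-j); the w^8 term has j = 8.
C(14,8) = 3003.
Coefficient = C(14,8) · (-2)^8 · 4^6 = 3003 · 256 · 4096 = 3148873728.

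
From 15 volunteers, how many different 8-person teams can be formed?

6435

This is C(15,8) = 6435.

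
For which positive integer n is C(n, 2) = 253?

n(n−1)/2 = 253 ⇒ n(n−1) = 506. Since 23·22 = 506, n = 23.

23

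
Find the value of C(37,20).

15905368710

C(37,20) = C(37,17) by symmetry.
C(37,17) = (37·36·35·34·33·32·31·30·29·28·27·26·25·24·23·22·21) / 17! = 5657339689378493276160000 / 355687428096000 = 15905368710.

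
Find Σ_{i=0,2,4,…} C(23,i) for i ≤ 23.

4194304

Even-i terms of row 23 sum to 2^22 = 4194304.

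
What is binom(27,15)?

C(27,15) = C(27,12) by symmetry.
C(27,12) = (27·26·25·24·23·22·21·20·19·18·17·16) / 12! = 8326896754176000 / 479001600 = 17383860.

17383860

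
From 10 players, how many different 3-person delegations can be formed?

This is C(10,3) = 120.

120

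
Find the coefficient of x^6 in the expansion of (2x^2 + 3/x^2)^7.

General term: C(7,j)·(2x^2)^j·(3/x^2)^(7-j), with x-exponent 2j − 2(7−j) = 4j − 14.
Set 4j − 14 = 6: j = 5.
C(7,5) = 21; 2^5 = 32; 3^2 = 9.
Coefficient = 21 · 32 · 9 = 6048.

6048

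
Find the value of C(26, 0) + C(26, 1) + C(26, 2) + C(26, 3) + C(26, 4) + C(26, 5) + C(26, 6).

313912

1 + 26 + 325 + 2600 + 14950 + 65780 + 230230 = 313912.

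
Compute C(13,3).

286

C(13,3) = (13·12·11) / 3! = 1716 / 6 = 286.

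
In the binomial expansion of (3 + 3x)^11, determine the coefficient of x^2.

The general term is C(11,j)·(3)^j·(3x)^(11-j); the x^2 term has j = 9.
C(11,9) = 55.
Coefficient = C(11,9) · 3^9 · 3^2 = 55 · 19683 · 9 = 9743085.

9743085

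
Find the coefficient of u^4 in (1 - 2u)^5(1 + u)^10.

Coefficient of u^4 = Σ_{j} C(5,j)·(-2)^j·C(10,4-j)·1^(4-j) for j from 0 to 4.
= 210 + (-1200) + 1800 + (-800) + 80 = 90.

90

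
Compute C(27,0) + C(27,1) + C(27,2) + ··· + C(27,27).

134217728

The entries of row 27 sum to 2^27 = 134217728.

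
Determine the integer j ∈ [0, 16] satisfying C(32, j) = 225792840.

C(32,j) increases on 0 ≤ j ≤ 16. C(32,11) = 129024480 and C(32,12) = 225792840, so j = 12.

12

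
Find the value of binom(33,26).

C(33,26) = C(33,7) by symmetry.
C(33,7) = (33·32·31·30·29·28·27) / 7! = 21531121920 / 5040 = 4272048.

4272048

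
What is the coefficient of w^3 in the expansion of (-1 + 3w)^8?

-1512

The general term is C(8,j)·(-1)^j·(3w)^(8-j); the w^3 term has j = 5.
C(8,5) = 56.
Coefficient = C(8,5) · (-1)^5 · 3^3 = 56 · (-1) · 27 = -1512.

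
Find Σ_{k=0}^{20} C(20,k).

Setting x = 1 in (1+x)^20 gives Σ C(20,k) = 2^20 = 1048576.

1048576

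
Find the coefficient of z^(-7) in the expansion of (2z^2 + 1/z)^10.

General term: C(10,j)·(2z^2)^j·(1/z)^(10-j), with z-exponent 2j − 1(10−j) = 3j − 10.
Set 3j − 10 = -7: j = 1.
C(10,1) = 10; 2^1 = 2; 1^9 = 1.
Coefficient = 10 · 2 · 1 = 20.

20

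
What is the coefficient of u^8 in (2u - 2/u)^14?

General term: C(14,j)·(2u)^j·(-2/u)^(14-j), with u-exponent 1j − 1(14−j) = 2j − 14.
Set 2j − 14 = 8: j = 11.
C(14,11) = 364; 2^11 = 2048; (-2)^3 = -8.
Coefficient = 364 · 2048 · (-8) = -5963776.

-5963776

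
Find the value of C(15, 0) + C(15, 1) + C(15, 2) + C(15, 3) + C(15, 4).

1 + 15 + 105 + 455 + 1365 = 1941.

1941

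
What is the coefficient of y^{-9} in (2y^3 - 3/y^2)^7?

General term: C(7,j)·(2y^3)^j·(-3/y^2)^(7-j), with y-exponent 3j − 2(7−j) = 5j − 14.
Set 5j − 14 = -9: j = 1.
C(7,1) = 7; 2^1 = 2; (-3)^6 = 729.
Coefficient = 7 · 2 · 729 = 10206.

10206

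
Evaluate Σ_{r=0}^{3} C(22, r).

1 + 22 + 231 + 1540 = 1794.

1794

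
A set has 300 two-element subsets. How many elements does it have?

25

n(n−1)/2 = 300 ⇒ n(n−1) = 600. Since 25·24 = 600, n = 25.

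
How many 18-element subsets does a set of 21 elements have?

C(21,18) = C(21,3) by symmetry.
C(21,3) = (21·20·19) / 3! = 7980 / 6 = 1330.

1330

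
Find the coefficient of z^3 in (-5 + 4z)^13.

178750000000

The general term is C(13,j)·(-5)^j·(4z)^(13-j); the z^3 term has j = 10.
C(13,10) = 286.
Coefficient = C(13,10) · (-5)^10 · 4^3 = 286 · 9765625 · 64 = 178750000000.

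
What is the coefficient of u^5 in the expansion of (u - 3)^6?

-18

The general term is C(6,j)·(u)^j·(-3)^(6-j); the u^5 term has j = 5.
C(6,5) = 6.
Coefficient = C(6,5) · (-3)^1 = 6 · (-3) = -18.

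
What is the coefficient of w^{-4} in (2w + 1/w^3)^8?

1792

General term: C(8,j)·(2w)^j·(1/w^3)^(8-j), with w-exponent 1j − 3(8−j) = 4j − 24.
Set 4j − 24 = -4: j = 5.
C(8,5) = 56; 2^5 = 32; 1^3 = 1.
Coefficient = 56 · 32 · 1 = 1792.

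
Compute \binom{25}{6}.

C(25,6) = (25·24·23·22·21·20) / 6! = 127512000 / 720 = 177100.

177100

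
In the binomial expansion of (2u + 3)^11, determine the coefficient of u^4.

11547360

The general term is C(11,j)·(2u)^j·(3)^(11-j); the u^4 term has j = 4.
C(11,4) = 330.
Coefficient = C(11,4) · 2^4 · 3^7 = 330 · 16 · 2187 = 11547360.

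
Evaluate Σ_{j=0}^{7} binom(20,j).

1 + 20 + 190 + 1140 + 4845 + 15504 + 38760 + 77520 = 137980.

137980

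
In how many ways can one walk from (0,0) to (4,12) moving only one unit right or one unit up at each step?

Each path is a sequence of 16 steps with 4 rights: C(16,4) = 1820.

1820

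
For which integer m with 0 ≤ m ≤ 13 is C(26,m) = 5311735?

C(26,m) increases on 0 ≤ m ≤ 13. C(26,9) = 3124550 and C(26,10) = 5311735, so m = 10.

10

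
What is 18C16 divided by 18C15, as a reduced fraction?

C(n,k+1)/C(n,k) = (n−k)/(k+1) = (18−15)/(15+1) = 3/16.

3/16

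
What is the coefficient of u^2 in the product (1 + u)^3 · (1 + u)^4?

Coefficient of u^2 = Σ_{j} C(3,j)·C(4,2-j) for j from 0 to 2.
= 6 + 12 + 3 = 21.

21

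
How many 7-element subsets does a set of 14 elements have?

3432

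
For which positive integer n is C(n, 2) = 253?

23

n(n−1)/2 = 253 ⇒ n(n−1) = 506. Since 23·22 = 506, n = 23.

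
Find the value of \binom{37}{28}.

124403620

C(37,28) = C(37,9) by symmetry.
C(37,9) = (37·36·35·34·33·32·31·30·29) / 9! = 45143585625600 / 362880 = 124403620.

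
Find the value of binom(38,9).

C(38,9) = (38·37·36·35·34·33·32·31·30) / 9! = 59153663923200 / 362880 = 163011640.

163011640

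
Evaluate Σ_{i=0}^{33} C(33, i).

8589934592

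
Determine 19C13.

27132

C(19,13) = C(19,6) by symmetry.
C(19,6) = (19·18·17·16·15·14) / 6! = 19535040 / 720 = 27132.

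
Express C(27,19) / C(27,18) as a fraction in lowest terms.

C(n,k+1)/C(n,k) = (n−k)/(k+1) = (27−18)/(18+1) = 9/19.

9/19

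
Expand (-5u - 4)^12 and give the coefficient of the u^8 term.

The general term is C(12,j)·(-5u)^j·(-4)^(12-j); the u^8 term has j = 8.
C(12,8) = 495.
Coefficient = C(12,8) · (-5)^8 · (-4)^4 = 495 · 390625 · 256 = 49500000000.

49500000000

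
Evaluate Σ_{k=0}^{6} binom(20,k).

1 + 20 + 190 + 1140 + 4845 + 15504 + 38760 = 60460.

60460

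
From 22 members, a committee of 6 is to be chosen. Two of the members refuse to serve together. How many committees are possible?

All 6-subsets: C(22,6) = 74613. Those containing both fixed elements: C(20,4) = 4845.
74613 − 4845 = 69768.

69768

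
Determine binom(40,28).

5586853480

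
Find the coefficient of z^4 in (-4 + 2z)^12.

The general term is C(12,j)·(-4)^j·(2z)^(12-j); the z^4 term has j = 8.
C(12,8) = 495.
Coefficient = C(12,8) · (-4)^8 · 2^4 = 495 · 65536 · 16 = 519045120.

519045120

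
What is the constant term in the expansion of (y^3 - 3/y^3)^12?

General term: C(12,j)·(y^3)^j·(-3/y^3)^(12-j), with y-exponent 3j − 3(12−j) = 6j − 36.
Set 6j − 36 = 0: j = 6.
C(12,6) = 924; 1^6 = 1; (-3)^6 = 729.
Coefficient = 924 · 1 · 729 = 673596.

673596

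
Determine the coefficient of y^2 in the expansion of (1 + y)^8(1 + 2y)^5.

148

Coefficient of y^2 = Σ_{j} C(8,j)·1^j·C(5,2-j)·2^(2-j) for j from 0 to 2.
= 40 + 80 + 28 = 148.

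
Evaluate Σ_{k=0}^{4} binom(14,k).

1471

1 + 14 + 91 + 364 + 1001 = 1471.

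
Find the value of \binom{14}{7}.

3432

C(14,7) = (14·13·12·11·10·9·8) / 7! = 17297280 / 5040 = 3432.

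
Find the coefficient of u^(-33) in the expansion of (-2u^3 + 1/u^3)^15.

General term: C(15,j)·(-2u^3)^j·(1/u^3)^(15-j), with u-exponent 3j − 3(15−j) = 6j − 45.
Set 6j − 45 = -33: j = 2.
C(15,2) = 105; (-2)^2 = 4; 1^13 = 1.
Coefficient = 105 · 4 · 1 = 420.

420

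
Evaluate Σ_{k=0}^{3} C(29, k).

4090

1 + 29 + 406 + 3654 = 4090.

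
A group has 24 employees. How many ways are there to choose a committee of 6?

134596

This is C(24,6) = 134596.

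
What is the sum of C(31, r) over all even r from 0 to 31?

Half of (1+1)^31 + (1−1)^31 gives the even-index sum: 2^30 = 1073741824.

1073741824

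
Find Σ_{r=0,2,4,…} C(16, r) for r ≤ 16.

32768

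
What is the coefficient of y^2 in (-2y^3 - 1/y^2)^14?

192192

General term: C(14,j)·(-2y^3)^j·(-1/y^2)^(14-j), with y-exponent 3j − 2(14−j) = 5j − 28.
Set 5j − 28 = 2: j = 6.
C(14,6) = 3003; (-2)^6 = 64; (-1)^8 = 1.
Coefficient = 3003 · 64 · 1 = 192192.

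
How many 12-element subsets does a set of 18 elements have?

18564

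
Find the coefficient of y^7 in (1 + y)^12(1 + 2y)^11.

3383160

Coefficient of y^7 = Σ_{j} C(12,j)·1^j·C(11,7-j)·2^(7-j) for j from 0 to 7.
= 42240 + 354816 + 975744 + 1161600 + 653400 + 174240 + 20328 + 792 = 3383160.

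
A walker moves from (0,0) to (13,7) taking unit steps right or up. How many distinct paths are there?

77520

Each path is a sequence of 20 steps with 13 rights: C(20,13) = 77520.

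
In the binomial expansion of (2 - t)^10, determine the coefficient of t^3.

The general term is C(10,j)·(2)^j·(-t)^(10-j); the t^3 term has j = 7.
C(10,7) = 120.
Coefficient = C(10,7) · 2^7 · (-1)^3 = 120 · 128 · (-1) = -15360.

-15360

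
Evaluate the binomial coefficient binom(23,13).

1144066

C(23,13) = C(23,10) by symmetry.
C(23,10) = (23·22·21·20·19·18·17·16·15·14) / 10! = 4151586700800 / 3628800 = 1144066.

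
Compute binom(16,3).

C(16,3) = (16·15·14) / 3! = 3360 / 6 = 560.

560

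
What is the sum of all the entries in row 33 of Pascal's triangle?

The entries of row 33 sum to 2^33 = 8589934592.

8589934592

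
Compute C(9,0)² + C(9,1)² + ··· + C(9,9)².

48620

By Vandermonde's identity, Σ C(9,i)² = C(18,9) = 48620.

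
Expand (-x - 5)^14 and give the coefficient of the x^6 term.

1173046875

The general term is C(14,j)·(-x)^j·(-5)^(14-j); the x^6 term has j = 6.
C(14,6) = 3003.
Coefficient = C(14,6) · (-5)^8 = 3003 · 390625 = 1173046875.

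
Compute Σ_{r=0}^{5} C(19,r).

16664

1 + 19 + 171 + 969 + 3876 + 11628 = 16664.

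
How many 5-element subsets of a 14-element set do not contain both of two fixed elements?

1782

All 5-subsets: C(14,5) = 2002. Those containing both fixed elements: C(12,3) = 220.
2002 − 220 = 1782.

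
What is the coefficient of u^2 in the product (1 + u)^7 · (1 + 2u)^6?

165

Coefficient of u^2 = Σ_{j} C(7,j)·1^j·C(6,2-j)·2^(2-j) for j from 0 to 2.
= 60 + 84 + 21 = 165.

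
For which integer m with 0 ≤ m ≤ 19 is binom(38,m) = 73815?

C(38,m) increases on 0 ≤ m ≤ 19. C(38,3) = 8436 and C(38,4) = 73815, so m = 4.

4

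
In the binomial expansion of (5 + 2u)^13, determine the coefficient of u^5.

16087500000

The general term is C(13,j)·(5)^j·(2u)^(13-j); the u^5 term has j = 8.
C(13,8) = 1287.
Coefficient = C(13,8) · 5^8 · 2^5 = 1287 · 390625 · 32 = 16087500000.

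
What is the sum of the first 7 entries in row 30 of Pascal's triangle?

1 + 30 + 435 + 4060 + 27405 + 142506 + 593775 = 768212.

768212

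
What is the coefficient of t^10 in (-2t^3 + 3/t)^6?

General term: C(6,j)·(-2t^3)^j·(3/t)^(6-j), with t-exponent 3j − 1(6−j) = 4j − 6.
Set 4j − 6 = 10: j = 4.
C(6,4) = 15; (-2)^4 = 16; 3^2 = 9.
Coefficient = 15 · 16 · 9 = 2160.

2160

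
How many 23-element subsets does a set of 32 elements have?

28048800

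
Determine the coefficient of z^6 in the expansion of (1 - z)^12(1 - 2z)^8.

264812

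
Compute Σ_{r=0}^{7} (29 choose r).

1 + 29 + 406 + 3654 + 23751 + 118755 + 475020 + 1560780 = 2182396.

2182396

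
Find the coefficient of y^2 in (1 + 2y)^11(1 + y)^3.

289

Coefficient of y^2 = Σ_{j} C(11,j)·2^j·C(3,2-j)·1^(2-j) for j from 0 to 2.
= 3 + 66 + 220 = 289.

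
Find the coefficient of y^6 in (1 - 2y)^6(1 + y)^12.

-480

Coefficient of y^6 = Σ_{j} C(6,j)·(-2)^j·C(12,6-j)·1^(6-j) for j from 0 to 6.
= 924 + (-9504) + 29700 + (-35200) + 15840 + (-2304) + 64 = -480.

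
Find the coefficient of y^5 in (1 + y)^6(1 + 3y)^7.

Coefficient of y^5 = Σ_{j} C(6,j)·1^j·C(7,5-j)·3^(5-j) for j from 0 to 5.
= 5103 + 17010 + 14175 + 3780 + 315 + 6 = 40389.

40389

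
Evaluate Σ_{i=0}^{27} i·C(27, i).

Differentiating (1+x)^27 and setting x=1: Σ i·C(27,i) = 27·2^26 = 1811939328.

1811939328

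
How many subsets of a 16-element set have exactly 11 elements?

Choose the 11 positions: C(16,11) = 4368.

4368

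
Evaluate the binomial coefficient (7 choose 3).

35

C(7,3) = (7·6·5) / 3! = 210 / 6 = 35.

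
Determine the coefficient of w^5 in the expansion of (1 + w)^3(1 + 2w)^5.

552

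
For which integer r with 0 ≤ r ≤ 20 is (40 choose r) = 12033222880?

13

C(40,r) increases on 0 ≤ r ≤ 20. C(40,12) = 5586853480 and C(40,13) = 12033222880, so r = 13.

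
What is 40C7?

C(40,7) = (40·39·38·37·36·35·34) / 7! = 93963542400 / 5040 = 18643560.

18643560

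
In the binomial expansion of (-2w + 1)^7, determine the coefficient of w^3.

-280

The general term is C(7,j)·(-2w)^j·(1)^(7-j); the w^3 term has j = 3.
C(7,3) = 35.
Coefficient = C(7,3) · (-2)^3 = 35 · (-8) = -280.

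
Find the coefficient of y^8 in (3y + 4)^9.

236196

The general term is C(9,j)·(3y)^j·(4)^(9-j); the y^8 term has j = 8.
C(9,8) = 9.
Coefficient = C(9,8) · 3^8 · 4^1 = 9 · 6561 · 4 = 236196.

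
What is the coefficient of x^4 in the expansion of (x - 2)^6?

60

The general term is C(6,j)·(x)^j·(-2)^(6-j); the x^4 term has j = 4.
C(6,4) = 15.
Coefficient = C(6,4) · (-2)^2 = 15 · 4 = 60.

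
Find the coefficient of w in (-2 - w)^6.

The general term is C(6,j)·(-2)^j·(-w)^(6-j); the w^1 term has j = 5.
C(6,5) = 6.
Coefficient = C(6,5) · (-2)^5 · (-1)^1 = 6 · (-32) · (-1) = 192.

192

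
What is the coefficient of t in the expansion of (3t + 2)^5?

240

The general term is C(5,j)·(3t)^j·(2)^(5-j); the t^1 term has j = 1.
C(5,1) = 5.
Coefficient = C(5,1) · 3^1 · 2^4 = 5 · 3 · 16 = 240.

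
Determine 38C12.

2707475148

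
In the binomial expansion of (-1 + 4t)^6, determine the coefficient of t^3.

The general term is C(6,j)·(-1)^j·(4t)^(6-j); the t^3 term has j = 3.
C(6,3) = 20.
Coefficient = C(6,3) · (-1)^3 · 4^3 = 20 · (-1) · 64 = -1280.

-1280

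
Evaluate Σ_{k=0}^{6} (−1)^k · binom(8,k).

7

The partial alternating sum Σ_{k=0}^{6} (−1)^k C(8,k) = (−1)^6 C(7,6) = 7.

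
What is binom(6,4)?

15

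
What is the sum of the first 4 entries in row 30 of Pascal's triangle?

4526

1 + 30 + 435 + 4060 = 4526.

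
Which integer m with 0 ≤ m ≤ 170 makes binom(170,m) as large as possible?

85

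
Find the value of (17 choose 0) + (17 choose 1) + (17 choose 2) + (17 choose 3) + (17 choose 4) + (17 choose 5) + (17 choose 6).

1 + 17 + 136 + 680 + 2380 + 6188 + 12376 = 21778.

21778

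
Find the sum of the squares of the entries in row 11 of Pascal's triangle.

Σ C(11,j)² is the coefficient of x^11 in (1+x)^11(1+x)^11 = (1+x)^22, i.e. C(22,11) = 705432.

705432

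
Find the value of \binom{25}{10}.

3268760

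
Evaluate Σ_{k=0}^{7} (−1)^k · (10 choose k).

-36

The partial alternating sum Σ_{k=0}^{7} (−1)^k C(10,k) = (−1)^7 C(9,7) = -36.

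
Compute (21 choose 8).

203490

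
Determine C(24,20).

C(24,20) = C(24,4) by symmetry.
C(24,4) = (24·23·22·21) / 4! = 255024 / 24 = 10626.

10626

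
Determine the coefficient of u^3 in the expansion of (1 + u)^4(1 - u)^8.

12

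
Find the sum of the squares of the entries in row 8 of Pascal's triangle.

12870

Σ C(8,r)² is the coefficient of x^8 in (1+x)^8(1+x)^8 = (1+x)^16, i.e. C(16,8) = 12870.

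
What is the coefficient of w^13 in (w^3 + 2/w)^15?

General term: C(15,j)·(w^3)^j·(2/w)^(15-j), with w-exponent 3j − 1(15−j) = 4j − 15.
Set 4j − 15 = 13: j = 7.
C(15,7) = 6435; 1^7 = 1; 2^8 = 256.
Coefficient = 6435 · 1 · 256 = 1647360.

1647360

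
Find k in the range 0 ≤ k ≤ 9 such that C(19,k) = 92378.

C(19,k) increases on 0 ≤ k ≤ 9. C(19,8) = 75582 and C(19,9) = 92378, so k = 9.

9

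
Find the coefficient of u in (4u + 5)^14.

The general term is C(14,j)·(4u)^j·(5)^(14-j); the u^1 term has j = 1.
C(14,1) = 14.
Coefficient = C(14,1) · 4^1 · 5^13 = 14 · 4 · 1220703125 = 68359375000.

68359375000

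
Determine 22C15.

170544

C(22,15) = C(22,7) by symmetry.
C(22,7) = (22·21·20·19·18·17·16) / 7! = 859541760 / 5040 = 170544.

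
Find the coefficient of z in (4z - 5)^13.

The general term is C(13,j)·(4z)^j·(-5)^(13-j); the z^1 term has j = 1.
C(13,1) = 13.
Coefficient = C(13,1) · 4^1 · (-5)^12 = 13 · 4 · 244140625 = 12695312500.

12695312500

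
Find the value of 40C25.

40225345056

C(40,25) = C(40,15) by symmetry.
C(40,15) = (40·39·38·37·36·35·34·33·32·31·30·29·28·27·26) / 15! = 52601652673686724608000 / 1307674368000 = 40225345056.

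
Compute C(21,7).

C(21,7) = (21·20·19·18·17·16·15) / 7! = 586051200 / 5040 = 116280.

116280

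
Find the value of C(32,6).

C(32,6) = (32·31·30·29·28·27) / 6! = 652458240 / 720 = 906192.

906192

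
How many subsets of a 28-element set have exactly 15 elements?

37442160

Choose the 15 positions: C(28,15) = 37442160.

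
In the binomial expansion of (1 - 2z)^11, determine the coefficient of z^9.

-28160

The general term is C(11,j)·(1)^j·(-2z)^(11-j); the z^9 term has j = 2.
C(11,2) = 55.
Coefficient = C(11,2) · (-2)^9 = 55 · (-512) = -28160.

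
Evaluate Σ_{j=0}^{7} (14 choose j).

9908

1 + 14 + 91 + 364 + 1001 + 2002 + 3003 + 3432 = 9908.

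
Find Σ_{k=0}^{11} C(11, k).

The entries of row 11 sum to 2^11 = 2048.

2048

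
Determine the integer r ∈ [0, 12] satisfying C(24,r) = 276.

2

C(24,r) increases on 0 ≤ r ≤ 12. C(24,1) = 24 and C(24,2) = 276, so r = 2.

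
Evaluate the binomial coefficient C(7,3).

35

C(7,3) = (7·6·5) / 3! = 210 / 6 = 35.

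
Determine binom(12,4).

495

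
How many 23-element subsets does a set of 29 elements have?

C(29,23) = C(29,6) by symmetry.
C(29,6) = (29·28·27·26·25·24) / 6! = 342014400 / 720 = 475020.

475020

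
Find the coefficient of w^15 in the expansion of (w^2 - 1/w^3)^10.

General term: C(10,j)·(w^2)^j·(-1/w^3)^(10-j), with w-exponent 2j − 3(10−j) = 5j − 30.
Set 5j − 30 = 15: j = 9.
C(10,9) = 10; 1^9 = 1; (-1)^1 = -1.
Coefficient = 10 · 1 · (-1) = -10.

-10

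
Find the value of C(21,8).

203490

C(21,8) = (21·20·19·18·17·16·15·14) / 8! = 8204716800 / 40320 = 203490.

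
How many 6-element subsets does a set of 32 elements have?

C(32,6) = (32·31·30·29·28·27) / 6! = 652458240 / 720 = 906192.

906192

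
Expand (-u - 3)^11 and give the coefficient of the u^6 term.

The general term is C(11,j)·(-u)^j·(-3)^(11-j); the u^6 term has j = 6.
C(11,6) = 462.
Coefficient = C(11,6) · (-3)^5 = 462 · (-243) = -112266.

-112266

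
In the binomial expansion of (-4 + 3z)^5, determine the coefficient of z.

3840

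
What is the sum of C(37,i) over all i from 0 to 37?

137438953472

Setting x = 1 in (1+x)^37 gives Σ C(37,i) = 2^37 = 137438953472.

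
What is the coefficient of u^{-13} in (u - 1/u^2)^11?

165

General term: C(11,j)·(u)^j·(-1/u^2)^(11-j), with u-exponent 1j − 2(11−j) = 3j − 22.
Set 3j − 22 = -13: j = 3.
C(11,3) = 165; 1^3 = 1; (-1)^8 = 1.
Coefficient = 165 · 1 · 1 = 165.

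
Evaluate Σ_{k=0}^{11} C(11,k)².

Σ C(11,k)² is the coefficient of x^11 in (1+x)^11(1+x)^11 = (1+x)^22, i.e. C(22,11) = 705432.

705432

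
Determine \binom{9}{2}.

36

C(9,2) = (9·8) / 2! = 72 / 2 = 36.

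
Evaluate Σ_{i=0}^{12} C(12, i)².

2704156

Σ C(12,i)² is the coefficient of x^12 in (1+x)^12(1+x)^12 = (1+x)^24, i.e. C(24,12) = 2704156.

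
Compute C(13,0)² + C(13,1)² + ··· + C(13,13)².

Σ C(13,j)² is the coefficient of x^13 in (1+x)^13(1+x)^13 = (1+x)^26, i.e. C(26,13) = 10400600.

10400600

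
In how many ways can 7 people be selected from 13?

1716

This is C(13,7) = 1716.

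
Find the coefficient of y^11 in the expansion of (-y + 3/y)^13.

General term: C(13,j)·(-y)^j·(3/y)^(13-j), with y-exponent 1j − 1(13−j) = 2j − 13.
Set 2j − 13 = 11: j = 12.
C(13,12) = 13; (-1)^12 = 1; 3^1 = 3.
Coefficient = 13 · 1 · 3 = 39.

39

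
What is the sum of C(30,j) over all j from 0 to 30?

The entries of row 30 sum to 2^30 = 1073741824.

1073741824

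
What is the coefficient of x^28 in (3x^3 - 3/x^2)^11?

-1948617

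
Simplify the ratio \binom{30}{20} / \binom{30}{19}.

C(n,k+1)/C(n,k) = (n−k)/(k+1) = (30−19)/(19+1) = 11/20.

11/20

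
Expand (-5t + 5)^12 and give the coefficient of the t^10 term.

The general term is C(12,j)·(-5t)^j·(5)^(12-j); the t^10 term has j = 10.
C(12,10) = 66.
Coefficient = C(12,10) · (-5)^10 · 5^2 = 66 · 9765625 · 25 = 16113281250.

16113281250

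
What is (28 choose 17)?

C(28,17) = C(28,11) by symmetry.
C(28,11) = (28·27·26·25·24·23·22·21·20·19·18) / 11! = 857180548224000 / 39916800 = 21474180.

21474180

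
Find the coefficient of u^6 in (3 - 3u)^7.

The general term is C(7,j)·(3)^j·(-3u)^(7-j); the u^6 term has j = 1.
C(7,1) = 7.
Coefficient = C(7,1) · 3^1 · (-3)^6 = 7 · 3 · 729 = 15309.

15309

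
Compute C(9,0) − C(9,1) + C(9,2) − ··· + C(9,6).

28

The partial alternating sum Σ_{k=0}^{6} (−1)^k C(9,k) = (−1)^6 C(8,6) = 28.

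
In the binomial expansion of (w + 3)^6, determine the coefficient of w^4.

The general term is C(6,j)·(w)^j·(3)^(6-j); the w^4 term has j = 4.
C(6,4) = 15.
Coefficient = C(6,4) · 3^2 = 15 · 9 = 135.

135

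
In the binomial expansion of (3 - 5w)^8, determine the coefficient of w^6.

3937500

The general term is C(8,j)·(3)^j·(-5w)^(8-j); the w^6 term has j = 2.
C(8,2) = 28.
Coefficient = C(8,2) · 3^2 · (-5)^6 = 28 · 9 · 15625 = 3937500.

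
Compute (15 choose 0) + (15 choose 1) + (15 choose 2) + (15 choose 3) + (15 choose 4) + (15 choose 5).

4944

1 + 15 + 105 + 455 + 1365 + 3003 = 4944.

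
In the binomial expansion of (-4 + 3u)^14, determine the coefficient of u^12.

773778096

The general term is C(14,j)·(-4)^j·(3u)^(14-j); the u^12 term has j = 2.
C(14,2) = 91.
Coefficient = C(14,2) · (-4)^2 · 3^12 = 91 · 16 · 531441 = 773778096.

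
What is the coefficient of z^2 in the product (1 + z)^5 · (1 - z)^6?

-5

Coefficient of z^2 = Σ_{j} C(5,j)·1^j·C(6,2-j)·(-1)^(2-j) for j from 0 to 2.
= 15 + (-30) + 10 = -5.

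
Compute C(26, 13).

10400600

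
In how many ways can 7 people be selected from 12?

This is C(12,7) = 792.

792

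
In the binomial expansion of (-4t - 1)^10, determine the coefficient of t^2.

720

The general term is C(10,j)·(-4t)^j·(-1)^(10-j); the t^2 term has j = 2.
C(10,2) = 45.
Coefficient = C(10,2) · (-4)^2 = 45 · 16 = 720.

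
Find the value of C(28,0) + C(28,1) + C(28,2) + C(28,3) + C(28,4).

1 + 28 + 378 + 3276 + 20475 = 24158.

24158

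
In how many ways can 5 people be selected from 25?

This is C(25,5) = 53130.

53130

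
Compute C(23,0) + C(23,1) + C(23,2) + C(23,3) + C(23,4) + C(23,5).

44552

1 + 23 + 253 + 1771 + 8855 + 33649 = 44552.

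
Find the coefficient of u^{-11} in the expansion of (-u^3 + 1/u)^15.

General term: C(15,j)·(-u^3)^j·(1/u)^(15-j), with u-exponent 3j − 1(15−j) = 4j − 15.
Set 4j − 15 = -11: j = 1.
C(15,1) = 15; (-1)^1 = -1; 1^14 = 1.
Coefficient = 15 · (-1) · 1 = -15.

-15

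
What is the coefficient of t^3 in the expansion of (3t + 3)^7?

76545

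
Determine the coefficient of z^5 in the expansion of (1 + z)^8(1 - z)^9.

Coefficient of z^5 = Σ_{j} C(8,j)·1^j·C(9,5-j)·(-1)^(5-j) for j from 0 to 5.
= (-126) + 1008 + (-2352) + 2016 + (-630) + 56 = -28.

-28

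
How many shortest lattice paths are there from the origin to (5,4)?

Each path is a sequence of 9 steps with 5 rights: C(9,5) = 126.

126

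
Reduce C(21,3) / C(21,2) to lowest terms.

19/3

C(n,k+1)/C(n,k) = (n−k)/(k+1) = (21−2)/(2+1) = 19/3.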